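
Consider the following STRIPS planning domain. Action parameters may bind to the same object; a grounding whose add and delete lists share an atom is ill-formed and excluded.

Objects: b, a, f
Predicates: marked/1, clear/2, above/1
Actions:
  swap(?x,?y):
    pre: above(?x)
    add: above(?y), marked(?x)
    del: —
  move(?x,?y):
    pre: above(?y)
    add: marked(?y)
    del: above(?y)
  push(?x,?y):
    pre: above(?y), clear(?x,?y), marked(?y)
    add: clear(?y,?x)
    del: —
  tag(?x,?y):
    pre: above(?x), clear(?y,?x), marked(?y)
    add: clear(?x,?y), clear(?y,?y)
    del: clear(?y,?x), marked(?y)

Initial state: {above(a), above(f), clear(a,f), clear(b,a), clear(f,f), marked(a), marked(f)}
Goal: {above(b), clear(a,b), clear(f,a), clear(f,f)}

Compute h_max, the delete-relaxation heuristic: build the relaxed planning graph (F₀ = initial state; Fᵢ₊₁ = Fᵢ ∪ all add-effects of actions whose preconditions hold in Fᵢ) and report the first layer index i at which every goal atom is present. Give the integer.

1

F0 = init (7 atoms)
F1 = F0 ∪ {above(b), clear(a,a), clear(a,b), clear(f,a)}  (11 atoms)
goal ⊆ F1  ⇒  h_max = 1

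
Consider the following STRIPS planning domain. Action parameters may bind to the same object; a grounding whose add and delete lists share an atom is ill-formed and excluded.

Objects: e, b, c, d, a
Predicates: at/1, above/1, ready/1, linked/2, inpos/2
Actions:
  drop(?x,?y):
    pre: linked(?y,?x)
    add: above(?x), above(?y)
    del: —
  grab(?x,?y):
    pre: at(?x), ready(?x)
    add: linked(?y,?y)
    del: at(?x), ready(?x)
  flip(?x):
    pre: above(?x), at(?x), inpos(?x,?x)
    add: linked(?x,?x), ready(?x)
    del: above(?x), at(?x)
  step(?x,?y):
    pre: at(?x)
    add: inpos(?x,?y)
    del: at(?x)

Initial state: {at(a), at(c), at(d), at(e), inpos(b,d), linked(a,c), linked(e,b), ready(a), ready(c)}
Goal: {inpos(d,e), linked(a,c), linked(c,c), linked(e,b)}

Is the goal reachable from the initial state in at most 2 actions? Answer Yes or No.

Yes

1. grab(c,c)  →  {at(a), at(d), at(e), inpos(b,d), linked(a,c), linked(c,c), linked(e,b), ready(a)}
2. step(d,e)  →  {at(a), at(e), inpos(b,d), inpos(d,e), linked(a,c), linked(c,c), linked(e,b), ready(a)}
optimal plan length = 2; 2 ≤ 2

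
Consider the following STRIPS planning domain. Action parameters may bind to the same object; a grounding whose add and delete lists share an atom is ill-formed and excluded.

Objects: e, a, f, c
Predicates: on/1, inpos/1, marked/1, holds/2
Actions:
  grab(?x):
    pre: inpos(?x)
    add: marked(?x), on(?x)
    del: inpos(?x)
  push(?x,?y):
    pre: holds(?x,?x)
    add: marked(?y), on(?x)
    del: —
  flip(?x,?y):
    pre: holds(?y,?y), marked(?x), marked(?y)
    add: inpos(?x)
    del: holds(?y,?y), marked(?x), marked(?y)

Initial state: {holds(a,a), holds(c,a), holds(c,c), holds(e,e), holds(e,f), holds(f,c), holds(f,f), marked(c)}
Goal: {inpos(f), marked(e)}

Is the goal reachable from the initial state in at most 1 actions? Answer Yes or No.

No

1. push(e,e)  →  {holds(a,a), holds(c,a), holds(c,c), holds(e,e), holds(e,f), holds(f,c), holds(f,f), marked(c), marked(e), on(e)}
2. push(e,f)  →  {holds(a,a), holds(c,a), holds(c,c), holds(e,e), holds(e,f), holds(f,c), holds(f,f), marked(c), marked(e), marked(f), on(e)}
3. flip(f,f)  →  {holds(a,a), holds(c,a), holds(c,c), holds(e,e), holds(e,f), holds(f,c), inpos(f), marked(c), marked(e), on(e)}
optimal plan length = 3; 3 > 1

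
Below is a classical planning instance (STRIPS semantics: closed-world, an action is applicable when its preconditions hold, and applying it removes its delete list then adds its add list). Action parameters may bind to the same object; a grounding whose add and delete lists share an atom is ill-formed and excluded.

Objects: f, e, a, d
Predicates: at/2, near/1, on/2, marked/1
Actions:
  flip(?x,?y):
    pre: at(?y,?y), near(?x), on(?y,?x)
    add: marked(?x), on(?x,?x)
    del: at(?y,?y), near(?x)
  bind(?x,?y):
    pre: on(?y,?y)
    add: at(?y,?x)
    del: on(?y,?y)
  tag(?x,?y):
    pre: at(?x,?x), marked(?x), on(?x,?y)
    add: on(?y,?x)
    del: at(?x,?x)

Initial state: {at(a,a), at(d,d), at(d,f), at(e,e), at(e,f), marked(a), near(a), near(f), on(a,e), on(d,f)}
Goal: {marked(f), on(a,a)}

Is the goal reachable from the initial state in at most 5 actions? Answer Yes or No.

Yes

1. flip(f,d)  →  {at(a,a), at(d,f), at(e,e), at(e,f), marked(a), marked(f), near(a), on(a,e), on(d,f), on(f,f)}
2. tag(a,e)  →  {at(d,f), at(e,e), at(e,f), marked(a), marked(f), near(a), on(a,e), on(d,f), on(e,a), on(f,f)}
3. flip(a,e)  →  {at(d,f), at(e,f), marked(a), marked(f), on(a,a), on(a,e), on(d,f), on(e,a), on(f,f)}
optimal plan length = 3; 3 ≤ 5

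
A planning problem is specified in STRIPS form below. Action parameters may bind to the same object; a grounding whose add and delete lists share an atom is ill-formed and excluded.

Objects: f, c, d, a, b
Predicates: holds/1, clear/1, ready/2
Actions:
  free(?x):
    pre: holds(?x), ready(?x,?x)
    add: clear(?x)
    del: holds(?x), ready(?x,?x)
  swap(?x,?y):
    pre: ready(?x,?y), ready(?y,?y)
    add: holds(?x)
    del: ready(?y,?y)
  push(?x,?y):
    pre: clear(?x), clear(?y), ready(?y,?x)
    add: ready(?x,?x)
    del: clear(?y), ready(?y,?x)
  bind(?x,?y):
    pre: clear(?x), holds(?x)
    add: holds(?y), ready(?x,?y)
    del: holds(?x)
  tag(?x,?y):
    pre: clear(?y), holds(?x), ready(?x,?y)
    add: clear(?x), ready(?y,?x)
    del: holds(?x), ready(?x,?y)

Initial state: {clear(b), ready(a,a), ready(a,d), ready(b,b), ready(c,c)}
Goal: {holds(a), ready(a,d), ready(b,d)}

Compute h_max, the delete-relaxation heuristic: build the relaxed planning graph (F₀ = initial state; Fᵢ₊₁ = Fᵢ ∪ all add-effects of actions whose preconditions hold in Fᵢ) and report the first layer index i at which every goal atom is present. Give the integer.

2

F0 = init (5 atoms)
F1 = F0 ∪ {holds(a), holds(b), holds(c)}  (8 atoms)
F2 = F1 ∪ {clear(a), clear(c), holds(d), holds(f), ready(b,a), ready(b,c), ready(b,d), ready(b,f)}  (16 atoms)
goal ⊆ F2  ⇒  h_max = 2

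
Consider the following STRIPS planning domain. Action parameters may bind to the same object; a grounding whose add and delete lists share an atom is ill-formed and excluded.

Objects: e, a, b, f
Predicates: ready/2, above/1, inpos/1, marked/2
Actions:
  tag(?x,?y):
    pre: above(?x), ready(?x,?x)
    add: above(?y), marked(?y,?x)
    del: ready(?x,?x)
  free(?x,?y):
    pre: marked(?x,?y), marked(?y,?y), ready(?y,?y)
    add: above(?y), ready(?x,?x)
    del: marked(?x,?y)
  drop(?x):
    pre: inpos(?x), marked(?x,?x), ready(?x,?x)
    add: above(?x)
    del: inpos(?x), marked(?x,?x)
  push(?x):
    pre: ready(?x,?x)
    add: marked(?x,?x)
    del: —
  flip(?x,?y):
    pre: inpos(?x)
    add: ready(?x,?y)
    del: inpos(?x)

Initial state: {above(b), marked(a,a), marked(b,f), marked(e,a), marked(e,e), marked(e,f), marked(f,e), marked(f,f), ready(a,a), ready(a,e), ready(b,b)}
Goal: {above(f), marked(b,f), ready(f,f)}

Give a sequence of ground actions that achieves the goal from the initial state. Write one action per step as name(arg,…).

tag(b,f); free(e,a); free(f,e)

1. tag(b,f)  →  {above(b), above(f), marked(a,a), marked(b,f), marked(e,a), marked(e,e), marked(e,f), marked(f,b), marked(f,e), marked(f,f), ready(a,a), ready(a,e)}
2. free(e,a)  →  {above(a), above(b), above(f), marked(a,a), marked(b,f), marked(e,e), marked(e,f), marked(f,b), marked(f,e), marked(f,f), ready(a,a), ready(a,e), ready(e,e)}
3. free(f,e)  →  {above(a), above(b), above(e), above(f), marked(a,a), marked(b,f), marked(e,e), marked(e,f), marked(f,b), marked(f,f), ready(a,a), ready(a,e), ready(e,e), ready(f,f)}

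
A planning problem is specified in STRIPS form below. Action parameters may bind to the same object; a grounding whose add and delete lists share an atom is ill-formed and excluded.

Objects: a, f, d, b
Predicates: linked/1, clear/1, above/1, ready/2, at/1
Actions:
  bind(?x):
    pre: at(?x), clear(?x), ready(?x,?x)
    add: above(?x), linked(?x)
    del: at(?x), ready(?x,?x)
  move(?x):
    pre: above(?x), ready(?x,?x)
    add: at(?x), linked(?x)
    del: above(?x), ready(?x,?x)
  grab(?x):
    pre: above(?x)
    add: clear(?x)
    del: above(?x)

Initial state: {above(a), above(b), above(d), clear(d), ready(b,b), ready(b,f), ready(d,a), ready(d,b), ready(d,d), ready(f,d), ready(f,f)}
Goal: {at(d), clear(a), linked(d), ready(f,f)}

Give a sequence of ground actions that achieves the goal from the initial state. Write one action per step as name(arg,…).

1. move(d)  →  {above(a), above(b), at(d), clear(d), linked(d), ready(b,b), ready(b,f), ready(d,a), ready(d,b), ready(f,d), ready(f,f)}
2. grab(a)  →  {above(b), at(d), clear(a), clear(d), linked(d), ready(b,b), ready(b,f), ready(d,a), ready(d,b), ready(f,d), ready(f,f)}

move(d); grab(a)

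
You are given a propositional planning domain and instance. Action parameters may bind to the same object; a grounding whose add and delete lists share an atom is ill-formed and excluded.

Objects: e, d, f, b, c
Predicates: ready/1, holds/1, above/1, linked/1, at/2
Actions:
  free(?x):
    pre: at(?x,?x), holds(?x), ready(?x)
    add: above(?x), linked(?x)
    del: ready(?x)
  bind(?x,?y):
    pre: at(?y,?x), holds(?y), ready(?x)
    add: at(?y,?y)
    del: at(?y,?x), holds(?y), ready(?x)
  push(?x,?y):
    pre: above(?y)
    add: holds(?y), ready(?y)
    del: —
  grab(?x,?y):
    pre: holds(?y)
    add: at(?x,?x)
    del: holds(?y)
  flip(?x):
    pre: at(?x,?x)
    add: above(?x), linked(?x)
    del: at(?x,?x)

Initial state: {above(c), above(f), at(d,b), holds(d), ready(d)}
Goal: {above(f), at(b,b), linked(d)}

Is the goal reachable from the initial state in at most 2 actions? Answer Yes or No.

No

1. push(e,f)  →  {above(c), above(f), at(d,b), holds(d), holds(f), ready(d), ready(f)}
2. grab(d,d)  →  {above(c), above(f), at(d,b), at(d,d), holds(f), ready(d), ready(f)}
3. grab(b,f)  →  {above(c), above(f), at(b,b), at(d,b), at(d,d), ready(d), ready(f)}
4. flip(d)  →  {above(c), above(d), above(f), at(b,b), at(d,b), linked(d), ready(d), ready(f)}
optimal plan length = 4; 4 > 2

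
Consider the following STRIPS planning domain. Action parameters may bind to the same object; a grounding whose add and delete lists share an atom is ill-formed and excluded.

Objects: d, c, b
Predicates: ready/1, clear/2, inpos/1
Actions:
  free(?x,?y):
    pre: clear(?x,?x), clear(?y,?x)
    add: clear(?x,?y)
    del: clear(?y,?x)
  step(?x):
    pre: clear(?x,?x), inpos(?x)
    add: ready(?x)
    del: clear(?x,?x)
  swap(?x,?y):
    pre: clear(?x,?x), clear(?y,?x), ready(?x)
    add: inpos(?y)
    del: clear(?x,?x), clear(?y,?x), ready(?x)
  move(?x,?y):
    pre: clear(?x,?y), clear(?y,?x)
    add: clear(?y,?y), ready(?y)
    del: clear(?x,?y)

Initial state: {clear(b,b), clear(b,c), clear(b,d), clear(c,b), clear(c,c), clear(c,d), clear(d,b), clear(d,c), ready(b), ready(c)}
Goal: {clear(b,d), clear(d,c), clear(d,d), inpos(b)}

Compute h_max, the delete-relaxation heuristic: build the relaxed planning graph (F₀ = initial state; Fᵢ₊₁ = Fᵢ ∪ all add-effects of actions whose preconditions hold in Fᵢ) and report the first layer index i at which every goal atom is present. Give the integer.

1

F0 = init (10 atoms)
F1 = F0 ∪ {clear(d,d), inpos(b), inpos(c), inpos(d), ready(d)}  (15 atoms)
goal ⊆ F1  ⇒  h_max = 1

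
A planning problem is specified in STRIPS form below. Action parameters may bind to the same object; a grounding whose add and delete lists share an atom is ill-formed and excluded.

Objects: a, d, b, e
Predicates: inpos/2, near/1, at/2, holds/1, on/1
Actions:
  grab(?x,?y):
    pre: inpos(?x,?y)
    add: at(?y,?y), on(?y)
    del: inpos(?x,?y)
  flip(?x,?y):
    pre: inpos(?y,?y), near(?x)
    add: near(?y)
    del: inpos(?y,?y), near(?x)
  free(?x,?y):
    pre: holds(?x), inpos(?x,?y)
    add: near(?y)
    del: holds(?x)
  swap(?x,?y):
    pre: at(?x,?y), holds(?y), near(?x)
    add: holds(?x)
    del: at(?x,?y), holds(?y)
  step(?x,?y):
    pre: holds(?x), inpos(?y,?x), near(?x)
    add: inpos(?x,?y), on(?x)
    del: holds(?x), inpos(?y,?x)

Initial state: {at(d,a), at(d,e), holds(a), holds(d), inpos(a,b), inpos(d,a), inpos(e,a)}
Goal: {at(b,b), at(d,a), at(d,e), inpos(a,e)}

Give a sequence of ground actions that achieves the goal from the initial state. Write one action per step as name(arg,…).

1. grab(a,b)  →  {at(b,b), at(d,a), at(d,e), holds(a), holds(d), inpos(d,a), inpos(e,a), on(b)}
2. free(d,a)  →  {at(b,b), at(d,a), at(d,e), holds(a), inpos(d,a), inpos(e,a), near(a), on(b)}
3. step(a,e)  →  {at(b,b), at(d,a), at(d,e), inpos(a,e), inpos(d,a), near(a), on(a), on(b)}

grab(a,b); free(d,a); step(a,e)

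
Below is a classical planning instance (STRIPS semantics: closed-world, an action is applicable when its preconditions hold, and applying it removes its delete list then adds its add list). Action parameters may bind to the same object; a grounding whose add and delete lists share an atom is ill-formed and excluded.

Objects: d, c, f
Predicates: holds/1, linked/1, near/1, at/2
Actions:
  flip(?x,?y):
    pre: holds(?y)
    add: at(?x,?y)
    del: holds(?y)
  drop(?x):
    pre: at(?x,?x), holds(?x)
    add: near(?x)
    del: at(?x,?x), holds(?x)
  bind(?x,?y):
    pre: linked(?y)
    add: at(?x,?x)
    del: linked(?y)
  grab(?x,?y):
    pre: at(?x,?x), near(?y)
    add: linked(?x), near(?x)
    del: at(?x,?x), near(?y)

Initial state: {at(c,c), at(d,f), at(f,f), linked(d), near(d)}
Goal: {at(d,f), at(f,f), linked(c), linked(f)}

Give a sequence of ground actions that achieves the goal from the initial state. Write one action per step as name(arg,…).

grab(c,d); grab(f,c); bind(f,d)

1. grab(c,d)  →  {at(d,f), at(f,f), linked(c), linked(d), near(c)}
2. grab(f,c)  →  {at(d,f), linked(c), linked(d), linked(f), near(f)}
3. bind(f,d)  →  {at(d,f), at(f,f), linked(c), linked(f), near(f)}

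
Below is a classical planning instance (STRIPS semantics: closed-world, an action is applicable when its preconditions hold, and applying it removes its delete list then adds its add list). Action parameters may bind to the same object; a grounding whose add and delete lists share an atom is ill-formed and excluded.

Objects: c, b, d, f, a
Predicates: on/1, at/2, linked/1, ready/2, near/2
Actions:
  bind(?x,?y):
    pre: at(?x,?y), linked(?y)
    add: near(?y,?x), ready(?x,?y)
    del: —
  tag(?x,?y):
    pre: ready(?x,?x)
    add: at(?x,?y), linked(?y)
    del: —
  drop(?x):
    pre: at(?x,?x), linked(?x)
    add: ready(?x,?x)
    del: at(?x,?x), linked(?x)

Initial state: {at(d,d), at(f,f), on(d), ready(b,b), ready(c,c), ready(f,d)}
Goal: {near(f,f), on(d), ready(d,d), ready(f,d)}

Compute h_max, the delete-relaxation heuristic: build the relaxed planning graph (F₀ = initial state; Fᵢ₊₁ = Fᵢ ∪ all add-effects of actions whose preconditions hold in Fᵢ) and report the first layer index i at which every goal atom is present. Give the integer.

F0 = init (6 atoms)
F1 = F0 ∪ {at(b,a), at(b,b), at(b,c), at(b,d), at(b,f), at(c,a), at(c,b), at(c,c), at(c,d), at(c,f), linked(a), linked(b), linked(c), linked(d), linked(f)}  (21 atoms)
F2 = F1 ∪ {near(a,b), near(a,c), near(b,b), near(b,c), near(c,b), near(c,c), near(d,b), near(d,c), near(d,d), near(f,b), near(f,c), near(f,f), ready(b,a), ready(b,c), ready(b,d), ready(b,f), ready(c,a), ready(c,b), ready(c,d), ready(c,f), ready(d,d), ready(f,f)}  (43 atoms)
goal ⊆ F2  ⇒  h_max = 2

2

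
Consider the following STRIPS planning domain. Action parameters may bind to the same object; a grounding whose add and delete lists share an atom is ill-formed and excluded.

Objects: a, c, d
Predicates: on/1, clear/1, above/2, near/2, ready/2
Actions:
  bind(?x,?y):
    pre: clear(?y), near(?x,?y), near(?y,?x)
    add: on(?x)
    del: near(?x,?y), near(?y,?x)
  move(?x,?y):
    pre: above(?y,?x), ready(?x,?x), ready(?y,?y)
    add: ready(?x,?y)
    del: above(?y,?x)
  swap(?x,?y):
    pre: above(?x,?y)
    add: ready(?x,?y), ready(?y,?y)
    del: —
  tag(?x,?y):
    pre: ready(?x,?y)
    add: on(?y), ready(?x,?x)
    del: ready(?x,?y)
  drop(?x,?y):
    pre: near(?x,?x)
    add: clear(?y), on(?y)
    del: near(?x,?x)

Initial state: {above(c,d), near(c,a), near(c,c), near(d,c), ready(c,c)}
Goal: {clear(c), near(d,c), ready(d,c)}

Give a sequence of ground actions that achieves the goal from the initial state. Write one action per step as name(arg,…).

swap(c,d); move(d,c); drop(c,c)

1. swap(c,d)  →  {above(c,d), near(c,a), near(c,c), near(d,c), ready(c,c), ready(c,d), ready(d,d)}
2. move(d,c)  →  {near(c,a), near(c,c), near(d,c), ready(c,c), ready(c,d), ready(d,c), ready(d,d)}
3. drop(c,c)  →  {clear(c), near(c,a), near(d,c), on(c), ready(c,c), ready(c,d), ready(d,c), ready(d,d)}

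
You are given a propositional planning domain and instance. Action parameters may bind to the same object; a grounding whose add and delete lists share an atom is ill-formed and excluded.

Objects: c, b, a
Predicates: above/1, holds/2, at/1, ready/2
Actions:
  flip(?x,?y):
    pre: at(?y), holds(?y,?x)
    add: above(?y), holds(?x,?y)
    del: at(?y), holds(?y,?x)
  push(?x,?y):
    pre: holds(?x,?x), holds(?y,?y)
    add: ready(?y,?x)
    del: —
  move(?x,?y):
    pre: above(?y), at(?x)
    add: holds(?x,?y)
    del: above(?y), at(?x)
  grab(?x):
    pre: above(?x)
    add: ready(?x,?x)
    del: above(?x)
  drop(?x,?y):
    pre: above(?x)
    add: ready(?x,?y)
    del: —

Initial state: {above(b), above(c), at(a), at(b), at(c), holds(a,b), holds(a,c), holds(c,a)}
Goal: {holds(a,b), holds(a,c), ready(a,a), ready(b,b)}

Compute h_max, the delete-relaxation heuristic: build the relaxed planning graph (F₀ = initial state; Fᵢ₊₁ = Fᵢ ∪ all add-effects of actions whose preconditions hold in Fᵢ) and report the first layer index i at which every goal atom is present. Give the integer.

F0 = init (8 atoms)
F1 = F0 ∪ {above(a), holds(b,a), holds(b,b), holds(b,c), holds(c,b), holds(c,c), ready(b,a), ready(b,b), ready(b,c), ready(c,a), ready(c,b), ready(c,c)}  (20 atoms)
F2 = F1 ∪ {holds(a,a), ready(a,a), ready(a,b), ready(a,c)}  (24 atoms)
goal ⊆ F2  ⇒  h_max = 2

2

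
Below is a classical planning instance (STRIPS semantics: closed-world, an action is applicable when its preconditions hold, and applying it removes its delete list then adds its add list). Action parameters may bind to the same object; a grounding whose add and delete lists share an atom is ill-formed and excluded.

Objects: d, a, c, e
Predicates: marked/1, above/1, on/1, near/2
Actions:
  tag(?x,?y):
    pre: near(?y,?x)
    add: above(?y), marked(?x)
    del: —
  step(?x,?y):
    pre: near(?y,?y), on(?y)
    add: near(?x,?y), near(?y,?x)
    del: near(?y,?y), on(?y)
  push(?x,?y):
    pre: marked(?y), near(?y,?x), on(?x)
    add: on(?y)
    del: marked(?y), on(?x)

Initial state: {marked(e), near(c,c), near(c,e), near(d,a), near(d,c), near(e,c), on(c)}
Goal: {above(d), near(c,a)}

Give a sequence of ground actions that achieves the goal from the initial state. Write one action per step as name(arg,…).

tag(a,d); step(a,c)

1. tag(a,d)  →  {above(d), marked(a), marked(e), near(c,c), near(c,e), near(d,a), near(d,c), near(e,c), on(c)}
2. step(a,c)  →  {above(d), marked(a), marked(e), near(a,c), near(c,a), near(c,e), near(d,a), near(d,c), near(e,c)}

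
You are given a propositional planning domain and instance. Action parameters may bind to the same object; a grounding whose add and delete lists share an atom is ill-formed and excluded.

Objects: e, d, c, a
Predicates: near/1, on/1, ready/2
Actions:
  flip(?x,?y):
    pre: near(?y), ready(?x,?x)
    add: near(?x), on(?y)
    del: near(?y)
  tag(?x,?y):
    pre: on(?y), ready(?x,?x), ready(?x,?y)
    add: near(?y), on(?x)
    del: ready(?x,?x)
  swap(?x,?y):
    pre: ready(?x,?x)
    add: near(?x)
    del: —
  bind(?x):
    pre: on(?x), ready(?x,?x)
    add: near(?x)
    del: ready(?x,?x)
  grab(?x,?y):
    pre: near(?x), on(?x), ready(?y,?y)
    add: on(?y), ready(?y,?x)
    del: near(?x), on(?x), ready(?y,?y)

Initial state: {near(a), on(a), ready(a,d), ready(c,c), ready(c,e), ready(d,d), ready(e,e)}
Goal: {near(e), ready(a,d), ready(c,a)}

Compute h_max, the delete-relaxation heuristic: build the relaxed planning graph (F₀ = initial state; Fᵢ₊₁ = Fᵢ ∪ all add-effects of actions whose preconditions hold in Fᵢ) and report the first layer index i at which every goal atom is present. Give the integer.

F0 = init (7 atoms)
F1 = F0 ∪ {near(c), near(d), near(e), on(c), on(d), on(e), ready(c,a), ready(d,a), ready(e,a)}  (16 atoms)
goal ⊆ F1  ⇒  h_max = 1

1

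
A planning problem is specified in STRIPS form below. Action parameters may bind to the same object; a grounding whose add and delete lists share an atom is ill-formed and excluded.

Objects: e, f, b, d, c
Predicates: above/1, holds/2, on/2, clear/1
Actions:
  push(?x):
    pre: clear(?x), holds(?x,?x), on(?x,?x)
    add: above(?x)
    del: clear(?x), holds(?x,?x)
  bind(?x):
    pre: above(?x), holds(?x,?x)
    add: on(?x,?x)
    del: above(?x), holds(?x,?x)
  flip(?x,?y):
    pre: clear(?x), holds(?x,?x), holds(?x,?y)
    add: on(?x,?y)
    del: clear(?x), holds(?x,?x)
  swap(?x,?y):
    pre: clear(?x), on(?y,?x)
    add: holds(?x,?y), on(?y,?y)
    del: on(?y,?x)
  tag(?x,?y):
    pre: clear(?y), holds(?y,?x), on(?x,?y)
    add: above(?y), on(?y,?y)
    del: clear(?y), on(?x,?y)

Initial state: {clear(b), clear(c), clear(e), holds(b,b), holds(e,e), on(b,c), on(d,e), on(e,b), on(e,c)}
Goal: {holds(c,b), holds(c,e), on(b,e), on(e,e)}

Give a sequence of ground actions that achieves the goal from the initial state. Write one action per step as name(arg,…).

swap(b,e); flip(b,e); swap(c,e); swap(c,b)

1. swap(b,e)  →  {clear(b), clear(c), clear(e), holds(b,b), holds(b,e), holds(e,e), on(b,c), on(d,e), on(e,c), on(e,e)}
2. flip(b,e)  →  {clear(c), clear(e), holds(b,e), holds(e,e), on(b,c), on(b,e), on(d,e), on(e,c), on(e,e)}
3. swap(c,e)  →  {clear(c), clear(e), holds(b,e), holds(c,e), holds(e,e), on(b,c), on(b,e), on(d,e), on(e,e)}
4. swap(c,b)  →  {clear(c), clear(e), holds(b,e), holds(c,b), holds(c,e), holds(e,e), on(b,b), on(b,e), on(d,e), on(e,e)}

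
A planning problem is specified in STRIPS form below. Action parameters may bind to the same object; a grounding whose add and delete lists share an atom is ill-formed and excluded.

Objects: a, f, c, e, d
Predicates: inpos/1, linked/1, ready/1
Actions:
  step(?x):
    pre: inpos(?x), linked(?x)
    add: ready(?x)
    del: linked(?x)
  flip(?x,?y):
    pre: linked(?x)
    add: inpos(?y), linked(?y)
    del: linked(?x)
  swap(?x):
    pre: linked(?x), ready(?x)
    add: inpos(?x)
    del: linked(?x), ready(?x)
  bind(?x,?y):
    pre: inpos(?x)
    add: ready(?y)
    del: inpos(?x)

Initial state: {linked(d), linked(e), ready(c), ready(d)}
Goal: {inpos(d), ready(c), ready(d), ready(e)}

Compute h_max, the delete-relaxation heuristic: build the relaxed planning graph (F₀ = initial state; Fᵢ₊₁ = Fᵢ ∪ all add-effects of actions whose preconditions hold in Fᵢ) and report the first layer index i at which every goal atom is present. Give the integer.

F0 = init (4 atoms)
F1 = F0 ∪ {inpos(a), inpos(c), inpos(d), inpos(e), inpos(f), linked(a), linked(c), linked(f)}  (12 atoms)
F2 = F1 ∪ {ready(a), ready(e), ready(f)}  (15 atoms)
goal ⊆ F2  ⇒  h_max = 2

2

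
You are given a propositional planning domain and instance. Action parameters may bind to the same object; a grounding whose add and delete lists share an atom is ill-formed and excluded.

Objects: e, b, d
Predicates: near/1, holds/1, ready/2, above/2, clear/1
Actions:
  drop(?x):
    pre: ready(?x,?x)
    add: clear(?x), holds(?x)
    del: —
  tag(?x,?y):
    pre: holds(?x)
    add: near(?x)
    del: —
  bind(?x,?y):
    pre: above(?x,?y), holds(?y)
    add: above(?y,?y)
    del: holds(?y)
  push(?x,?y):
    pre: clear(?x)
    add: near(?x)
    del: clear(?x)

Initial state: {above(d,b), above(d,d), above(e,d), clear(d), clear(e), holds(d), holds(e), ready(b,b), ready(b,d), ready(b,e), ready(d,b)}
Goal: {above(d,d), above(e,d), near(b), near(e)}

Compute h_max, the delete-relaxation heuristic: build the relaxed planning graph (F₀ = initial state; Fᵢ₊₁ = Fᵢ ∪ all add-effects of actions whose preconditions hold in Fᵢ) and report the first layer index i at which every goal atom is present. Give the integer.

F0 = init (11 atoms)
F1 = F0 ∪ {clear(b), holds(b), near(d), near(e)}  (15 atoms)
F2 = F1 ∪ {above(b,b), near(b)}  (17 atoms)
goal ⊆ F2  ⇒  h_max = 2

2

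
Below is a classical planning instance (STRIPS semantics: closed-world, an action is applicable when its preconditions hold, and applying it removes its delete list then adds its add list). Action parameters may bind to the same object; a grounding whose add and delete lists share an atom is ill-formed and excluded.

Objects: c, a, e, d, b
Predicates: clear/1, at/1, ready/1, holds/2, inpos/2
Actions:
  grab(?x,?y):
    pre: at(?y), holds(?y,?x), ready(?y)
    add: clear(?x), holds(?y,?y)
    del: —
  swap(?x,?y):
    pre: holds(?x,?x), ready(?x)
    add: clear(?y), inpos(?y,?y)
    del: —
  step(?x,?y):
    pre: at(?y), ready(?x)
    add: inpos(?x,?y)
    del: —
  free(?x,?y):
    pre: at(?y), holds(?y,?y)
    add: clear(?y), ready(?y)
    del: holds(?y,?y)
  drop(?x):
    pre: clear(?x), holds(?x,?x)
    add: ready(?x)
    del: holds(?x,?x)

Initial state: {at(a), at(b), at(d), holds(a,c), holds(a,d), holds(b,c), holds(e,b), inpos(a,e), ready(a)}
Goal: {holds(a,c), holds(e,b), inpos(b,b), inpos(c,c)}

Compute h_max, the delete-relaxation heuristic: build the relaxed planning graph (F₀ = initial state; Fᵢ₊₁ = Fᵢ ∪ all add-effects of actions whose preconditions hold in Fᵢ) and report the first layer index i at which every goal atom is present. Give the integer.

2

F0 = init (9 atoms)
F1 = F0 ∪ {clear(c), clear(d), holds(a,a), inpos(a,a), inpos(a,b), inpos(a,d)}  (15 atoms)
F2 = F1 ∪ {clear(a), clear(b), clear(e), inpos(b,b), inpos(c,c), inpos(d,d), inpos(e,e)}  (22 atoms)
goal ⊆ F2  ⇒  h_max = 2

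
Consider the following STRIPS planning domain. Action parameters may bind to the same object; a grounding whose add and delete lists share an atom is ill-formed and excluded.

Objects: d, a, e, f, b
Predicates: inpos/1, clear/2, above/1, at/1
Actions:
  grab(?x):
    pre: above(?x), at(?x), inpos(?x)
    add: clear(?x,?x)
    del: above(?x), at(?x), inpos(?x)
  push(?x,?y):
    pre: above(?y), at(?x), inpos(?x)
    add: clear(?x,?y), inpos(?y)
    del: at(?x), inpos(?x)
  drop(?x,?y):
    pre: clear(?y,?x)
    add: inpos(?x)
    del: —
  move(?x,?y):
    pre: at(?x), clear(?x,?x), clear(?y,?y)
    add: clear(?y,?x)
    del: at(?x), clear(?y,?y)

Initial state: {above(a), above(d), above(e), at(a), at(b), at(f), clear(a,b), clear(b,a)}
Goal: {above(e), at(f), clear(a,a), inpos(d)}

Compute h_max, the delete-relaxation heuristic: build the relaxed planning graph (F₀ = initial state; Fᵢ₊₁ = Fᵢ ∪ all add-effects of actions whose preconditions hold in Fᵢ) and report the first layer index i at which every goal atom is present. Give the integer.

F0 = init (8 atoms)
F1 = F0 ∪ {inpos(a), inpos(b)}  (10 atoms)
F2 = F1 ∪ {clear(a,a), clear(a,d), clear(a,e), clear(b,d), clear(b,e), inpos(d), inpos(e)}  (17 atoms)
goal ⊆ F2  ⇒  h_max = 2

2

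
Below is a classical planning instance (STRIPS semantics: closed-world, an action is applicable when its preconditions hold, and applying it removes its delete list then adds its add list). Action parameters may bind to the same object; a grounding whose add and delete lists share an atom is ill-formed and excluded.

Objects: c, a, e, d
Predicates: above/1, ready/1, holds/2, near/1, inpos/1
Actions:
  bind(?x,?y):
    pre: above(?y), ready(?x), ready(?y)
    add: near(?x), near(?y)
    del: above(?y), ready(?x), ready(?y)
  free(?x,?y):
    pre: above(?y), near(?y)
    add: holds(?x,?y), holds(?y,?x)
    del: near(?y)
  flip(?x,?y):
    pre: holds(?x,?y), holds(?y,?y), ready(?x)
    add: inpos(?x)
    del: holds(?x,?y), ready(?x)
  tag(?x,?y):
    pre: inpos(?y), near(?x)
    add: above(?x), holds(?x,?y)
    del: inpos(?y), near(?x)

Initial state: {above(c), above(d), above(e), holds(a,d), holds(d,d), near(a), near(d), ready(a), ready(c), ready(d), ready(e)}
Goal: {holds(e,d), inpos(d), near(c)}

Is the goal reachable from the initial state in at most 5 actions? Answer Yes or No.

1. bind(c,c)  →  {above(d), above(e), holds(a,d), holds(d,d), near(a), near(c), near(d), ready(a), ready(d), ready(e)}
2. free(e,d)  →  {above(d), above(e), holds(a,d), holds(d,d), holds(d,e), holds(e,d), near(a), near(c), ready(a), ready(d), ready(e)}
3. flip(d,d)  →  {above(d), above(e), holds(a,d), holds(d,e), holds(e,d), inpos(d), near(a), near(c), ready(a), ready(e)}
optimal plan length = 3; 3 ≤ 5

Yes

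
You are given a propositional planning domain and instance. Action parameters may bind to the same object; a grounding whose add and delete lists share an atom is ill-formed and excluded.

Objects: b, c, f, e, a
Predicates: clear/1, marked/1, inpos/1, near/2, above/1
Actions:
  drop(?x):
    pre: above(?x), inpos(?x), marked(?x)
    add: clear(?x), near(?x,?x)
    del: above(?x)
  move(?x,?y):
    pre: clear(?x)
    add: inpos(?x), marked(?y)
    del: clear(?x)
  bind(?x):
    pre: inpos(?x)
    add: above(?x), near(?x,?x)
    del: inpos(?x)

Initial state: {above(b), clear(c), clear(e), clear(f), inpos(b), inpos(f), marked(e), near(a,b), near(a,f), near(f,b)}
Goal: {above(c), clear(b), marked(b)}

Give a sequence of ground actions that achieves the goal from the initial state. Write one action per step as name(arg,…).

move(c,b); drop(b); bind(c)

1. move(c,b)  →  {above(b), clear(e), clear(f), inpos(b), inpos(c), inpos(f), marked(b), marked(e), near(a,b), near(a,f), near(f,b)}
2. drop(b)  →  {clear(b), clear(e), clear(f), inpos(b), inpos(c), inpos(f), marked(b), marked(e), near(a,b), near(a,f), near(b,b), near(f,b)}
3. bind(c)  →  {above(c), clear(b), clear(e), clear(f), inpos(b), inpos(f), marked(b), marked(e), near(a,b), near(a,f), near(b,b), near(c,c), near(f,b)}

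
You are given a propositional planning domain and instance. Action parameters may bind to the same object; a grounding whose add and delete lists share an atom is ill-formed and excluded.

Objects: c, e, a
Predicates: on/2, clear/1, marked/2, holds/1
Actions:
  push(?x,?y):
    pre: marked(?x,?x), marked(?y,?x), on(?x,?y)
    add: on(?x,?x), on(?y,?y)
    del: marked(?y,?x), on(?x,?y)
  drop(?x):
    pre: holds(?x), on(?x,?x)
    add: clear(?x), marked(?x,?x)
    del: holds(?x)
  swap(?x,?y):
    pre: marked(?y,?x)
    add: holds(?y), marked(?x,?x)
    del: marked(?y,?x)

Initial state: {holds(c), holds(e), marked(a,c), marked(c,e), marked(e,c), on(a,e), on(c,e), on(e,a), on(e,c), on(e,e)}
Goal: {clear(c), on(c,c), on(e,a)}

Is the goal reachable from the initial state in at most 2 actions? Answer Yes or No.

No

1. drop(e)  →  {clear(e), holds(c), marked(a,c), marked(c,e), marked(e,c), marked(e,e), on(a,e), on(c,e), on(e,a), on(e,c), on(e,e)}
2. push(e,c)  →  {clear(e), holds(c), marked(a,c), marked(e,c), marked(e,e), on(a,e), on(c,c), on(c,e), on(e,a), on(e,e)}
3. drop(c)  →  {clear(c), clear(e), marked(a,c), marked(c,c), marked(e,c), marked(e,e), on(a,e), on(c,c), on(c,e), on(e,a), on(e,e)}
optimal plan length = 3; 3 > 2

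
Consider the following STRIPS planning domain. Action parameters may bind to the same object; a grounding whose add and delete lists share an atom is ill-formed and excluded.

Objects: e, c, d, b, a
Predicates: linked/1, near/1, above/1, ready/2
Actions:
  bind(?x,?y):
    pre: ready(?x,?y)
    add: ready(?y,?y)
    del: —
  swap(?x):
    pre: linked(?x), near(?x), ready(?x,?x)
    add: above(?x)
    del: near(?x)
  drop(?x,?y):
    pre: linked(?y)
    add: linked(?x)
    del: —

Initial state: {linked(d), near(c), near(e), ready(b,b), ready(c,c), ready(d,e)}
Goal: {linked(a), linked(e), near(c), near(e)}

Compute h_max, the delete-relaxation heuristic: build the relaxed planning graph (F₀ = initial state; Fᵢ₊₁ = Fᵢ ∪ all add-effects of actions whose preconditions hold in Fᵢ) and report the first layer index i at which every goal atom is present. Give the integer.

1

F0 = init (6 atoms)
F1 = F0 ∪ {linked(a), linked(b), linked(c), linked(e), ready(e,e)}  (11 atoms)
goal ⊆ F1  ⇒  h_max = 1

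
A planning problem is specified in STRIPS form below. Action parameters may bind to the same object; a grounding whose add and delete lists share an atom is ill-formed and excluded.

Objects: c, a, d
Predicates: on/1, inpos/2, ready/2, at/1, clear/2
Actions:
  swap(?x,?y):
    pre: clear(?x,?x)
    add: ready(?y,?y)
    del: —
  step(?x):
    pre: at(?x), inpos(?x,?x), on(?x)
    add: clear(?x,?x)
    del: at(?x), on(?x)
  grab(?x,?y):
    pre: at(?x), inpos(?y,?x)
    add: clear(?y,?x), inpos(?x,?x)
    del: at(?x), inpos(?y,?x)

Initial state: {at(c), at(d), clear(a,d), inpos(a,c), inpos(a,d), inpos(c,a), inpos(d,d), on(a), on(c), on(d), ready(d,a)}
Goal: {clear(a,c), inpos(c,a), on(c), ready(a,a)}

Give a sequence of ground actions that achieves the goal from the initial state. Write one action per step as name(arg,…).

step(d); swap(d,a); grab(c,a)

1. step(d)  →  {at(c), clear(a,d), clear(d,d), inpos(a,c), inpos(a,d), inpos(c,a), inpos(d,d), on(a), on(c), ready(d,a)}
2. swap(d,a)  →  {at(c), clear(a,d), clear(d,d), inpos(a,c), inpos(a,d), inpos(c,a), inpos(d,d), on(a), on(c), ready(a,a), ready(d,a)}
3. grab(c,a)  →  {clear(a,c), clear(a,d), clear(d,d), inpos(a,d), inpos(c,a), inpos(c,c), inpos(d,d), on(a), on(c), ready(a,a), ready(d,a)}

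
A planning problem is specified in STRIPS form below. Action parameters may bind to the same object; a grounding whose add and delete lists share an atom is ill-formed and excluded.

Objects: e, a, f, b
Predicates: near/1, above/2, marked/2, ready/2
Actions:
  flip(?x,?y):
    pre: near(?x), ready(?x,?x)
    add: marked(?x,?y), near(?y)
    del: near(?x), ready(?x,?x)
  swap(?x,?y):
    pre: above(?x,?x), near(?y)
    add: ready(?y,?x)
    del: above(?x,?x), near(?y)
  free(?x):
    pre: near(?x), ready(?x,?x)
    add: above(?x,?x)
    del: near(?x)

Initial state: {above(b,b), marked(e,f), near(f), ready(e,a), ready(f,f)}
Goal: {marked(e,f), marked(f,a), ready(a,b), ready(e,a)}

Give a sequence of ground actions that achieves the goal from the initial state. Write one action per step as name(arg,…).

flip(f,a); swap(b,a)

1. flip(f,a)  →  {above(b,b), marked(e,f), marked(f,a), near(a), ready(e,a)}
2. swap(b,a)  →  {marked(e,f), marked(f,a), ready(a,b), ready(e,a)}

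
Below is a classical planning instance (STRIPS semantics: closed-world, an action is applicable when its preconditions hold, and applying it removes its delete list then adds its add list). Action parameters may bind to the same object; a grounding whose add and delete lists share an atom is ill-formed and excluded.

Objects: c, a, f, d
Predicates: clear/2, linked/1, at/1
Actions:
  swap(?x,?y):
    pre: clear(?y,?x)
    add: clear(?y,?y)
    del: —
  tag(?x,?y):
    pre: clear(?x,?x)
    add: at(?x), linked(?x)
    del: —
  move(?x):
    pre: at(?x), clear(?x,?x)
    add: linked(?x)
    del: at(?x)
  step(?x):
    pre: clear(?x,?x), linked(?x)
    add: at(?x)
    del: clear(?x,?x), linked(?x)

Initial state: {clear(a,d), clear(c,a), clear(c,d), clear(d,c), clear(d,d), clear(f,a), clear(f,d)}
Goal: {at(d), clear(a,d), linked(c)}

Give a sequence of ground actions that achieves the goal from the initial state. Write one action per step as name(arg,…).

swap(a,c); tag(c,c); tag(d,c)

1. swap(a,c)  →  {clear(a,d), clear(c,a), clear(c,c), clear(c,d), clear(d,c), clear(d,d), clear(f,a), clear(f,d)}
2. tag(c,c)  →  {at(c), clear(a,d), clear(c,a), clear(c,c), clear(c,d), clear(d,c), clear(d,d), clear(f,a), clear(f,d), linked(c)}
3. tag(d,c)  →  {at(c), at(d), clear(a,d), clear(c,a), clear(c,c), clear(c,d), clear(d,c), clear(d,d), clear(f,a), clear(f,d), linked(c), linked(d)}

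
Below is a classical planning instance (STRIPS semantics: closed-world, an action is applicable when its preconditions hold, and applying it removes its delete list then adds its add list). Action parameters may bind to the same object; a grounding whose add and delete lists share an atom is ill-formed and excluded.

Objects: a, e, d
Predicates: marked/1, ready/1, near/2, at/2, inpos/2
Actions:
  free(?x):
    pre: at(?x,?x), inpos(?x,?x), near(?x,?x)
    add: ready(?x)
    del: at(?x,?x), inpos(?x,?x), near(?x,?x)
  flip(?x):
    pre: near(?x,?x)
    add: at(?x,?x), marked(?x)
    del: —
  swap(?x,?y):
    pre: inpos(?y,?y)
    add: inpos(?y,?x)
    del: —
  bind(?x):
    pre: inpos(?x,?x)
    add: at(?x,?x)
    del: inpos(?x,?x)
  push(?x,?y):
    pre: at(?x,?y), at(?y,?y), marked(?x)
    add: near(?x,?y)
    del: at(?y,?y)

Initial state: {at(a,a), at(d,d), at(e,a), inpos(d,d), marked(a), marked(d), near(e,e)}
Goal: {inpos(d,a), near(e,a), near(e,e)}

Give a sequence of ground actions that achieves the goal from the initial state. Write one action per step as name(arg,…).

flip(e); swap(a,d); push(e,a)

1. flip(e)  →  {at(a,a), at(d,d), at(e,a), at(e,e), inpos(d,d), marked(a), marked(d), marked(e), near(e,e)}
2. swap(a,d)  →  {at(a,a), at(d,d), at(e,a), at(e,e), inpos(d,a), inpos(d,d), marked(a), marked(d), marked(e), near(e,e)}
3. push(e,a)  →  {at(d,d), at(e,a), at(e,e), inpos(d,a), inpos(d,d), marked(a), marked(d), marked(e), near(e,a), near(e,e)}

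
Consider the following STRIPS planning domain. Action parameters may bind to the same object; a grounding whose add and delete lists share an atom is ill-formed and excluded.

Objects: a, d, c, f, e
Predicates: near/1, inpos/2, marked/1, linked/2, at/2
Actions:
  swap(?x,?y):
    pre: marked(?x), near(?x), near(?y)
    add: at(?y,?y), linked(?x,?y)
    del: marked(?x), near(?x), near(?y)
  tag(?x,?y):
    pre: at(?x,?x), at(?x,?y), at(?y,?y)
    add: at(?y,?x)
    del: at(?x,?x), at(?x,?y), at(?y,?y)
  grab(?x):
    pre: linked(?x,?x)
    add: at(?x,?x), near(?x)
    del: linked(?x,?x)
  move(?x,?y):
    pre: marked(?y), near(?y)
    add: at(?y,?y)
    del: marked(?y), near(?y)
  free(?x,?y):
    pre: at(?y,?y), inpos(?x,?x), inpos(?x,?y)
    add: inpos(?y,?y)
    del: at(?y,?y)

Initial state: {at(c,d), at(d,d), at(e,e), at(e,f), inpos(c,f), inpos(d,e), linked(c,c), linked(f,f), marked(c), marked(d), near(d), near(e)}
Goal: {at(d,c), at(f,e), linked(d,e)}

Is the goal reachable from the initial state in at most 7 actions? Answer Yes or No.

Yes

1. swap(d,e)  →  {at(c,d), at(d,d), at(e,e), at(e,f), inpos(c,f), inpos(d,e), linked(c,c), linked(d,e), linked(f,f), marked(c)}
2. grab(c)  →  {at(c,c), at(c,d), at(d,d), at(e,e), at(e,f), inpos(c,f), inpos(d,e), linked(d,e), linked(f,f), marked(c), near(c)}
3. tag(c,d)  →  {at(d,c), at(e,e), at(e,f), inpos(c,f), inpos(d,e), linked(d,e), linked(f,f), marked(c), near(c)}
4. grab(f)  →  {at(d,c), at(e,e), at(e,f), at(f,f), inpos(c,f), inpos(d,e), linked(d,e), marked(c), near(c), near(f)}
5. tag(e,f)  →  {at(d,c), at(f,e), inpos(c,f), inpos(d,e), linked(d,e), marked(c), near(c), near(f)}
optimal plan length = 5; 5 ≤ 7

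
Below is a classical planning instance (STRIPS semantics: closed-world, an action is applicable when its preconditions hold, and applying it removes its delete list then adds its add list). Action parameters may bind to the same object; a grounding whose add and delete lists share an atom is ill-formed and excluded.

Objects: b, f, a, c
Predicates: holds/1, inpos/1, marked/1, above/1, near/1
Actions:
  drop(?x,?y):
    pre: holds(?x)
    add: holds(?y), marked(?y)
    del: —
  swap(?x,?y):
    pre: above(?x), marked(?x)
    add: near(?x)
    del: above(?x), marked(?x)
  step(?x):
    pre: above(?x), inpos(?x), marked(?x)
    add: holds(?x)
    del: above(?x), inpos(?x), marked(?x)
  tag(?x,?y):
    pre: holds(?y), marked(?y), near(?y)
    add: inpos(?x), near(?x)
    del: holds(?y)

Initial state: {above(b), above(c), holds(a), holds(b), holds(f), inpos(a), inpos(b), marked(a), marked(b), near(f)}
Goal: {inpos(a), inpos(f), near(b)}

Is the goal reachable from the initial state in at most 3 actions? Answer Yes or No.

1. drop(b,f)  →  {above(b), above(c), holds(a), holds(b), holds(f), inpos(a), inpos(b), marked(a), marked(b), marked(f), near(f)}
2. swap(b,b)  →  {above(c), holds(a), holds(b), holds(f), inpos(a), inpos(b), marked(a), marked(f), near(b), near(f)}
3. tag(f,f)  →  {above(c), holds(a), holds(b), inpos(a), inpos(b), inpos(f), marked(a), marked(f), near(b), near(f)}
optimal plan length = 3; 3 ≤ 3

Yes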